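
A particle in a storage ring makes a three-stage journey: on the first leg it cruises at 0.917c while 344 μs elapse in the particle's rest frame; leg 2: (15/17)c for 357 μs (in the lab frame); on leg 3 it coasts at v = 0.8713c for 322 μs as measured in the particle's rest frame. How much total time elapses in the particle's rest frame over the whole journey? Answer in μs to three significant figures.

Leg 1: 344 μs is already measured in the particle's rest frame.
Leg 2: γ = 1/√(1 − (15/17)²) = 17/8 = 2.125; τ_2 = 357/2.125 = 168.0 μs.
Leg 3: 322 μs is already measured in the particle's rest frame.
Total: 344.0 + 168.0 + 322.0 μs.

τ = 834 μs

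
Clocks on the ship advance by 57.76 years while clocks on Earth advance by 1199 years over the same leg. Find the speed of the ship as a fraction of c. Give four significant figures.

β = 0.9988

The proper time is measured on the ship (both events occur at the ship's location); Δt is measured on Earth. γ = Δt/τ = 1199/57.76 = 20.76.
β = √(1 − 1/γ²) = √(1 − 0.002321) = √0.9977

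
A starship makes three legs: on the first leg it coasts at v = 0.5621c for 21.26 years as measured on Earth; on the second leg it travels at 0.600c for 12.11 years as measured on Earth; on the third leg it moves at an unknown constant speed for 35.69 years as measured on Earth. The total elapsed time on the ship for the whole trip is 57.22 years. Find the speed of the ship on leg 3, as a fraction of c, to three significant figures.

Leg 1: γ = 1/√(1 − 0.5621²) = 1/√0.6840 = 1.209; τ_1 = 21.26/1.209 = 17.58 years.
Leg 2: γ = 1/√(1 − 0.600²) = 5/4 = 1.250; τ_2 = 12.11/1.250 = 9.688 years.
Leg 3: speed unknown; τ_3 = 35.69/γ_3.
Total proper time: 17.58 + 9.688 + τ_3 = 57.22, so τ_3 = 57.22 − 27.27 = 29.95 years.
γ_3 = 35.69/29.95 = 1.192; β = √(1 − 1/γ²) = √0.2959.

β = 0.544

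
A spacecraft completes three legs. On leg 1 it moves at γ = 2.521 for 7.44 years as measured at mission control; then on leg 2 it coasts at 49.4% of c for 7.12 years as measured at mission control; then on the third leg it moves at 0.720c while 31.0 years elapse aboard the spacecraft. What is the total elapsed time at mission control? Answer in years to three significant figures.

Leg 1: 7.44 years is already measured at mission control.
Leg 2: 7.12 years is already measured at mission control.
Leg 3: γ = 1/√(1 − 0.720²) = 1/√0.4816 = 1.441; Δt_3 = 1.441 × 31.0 = 44.67 years.
Total: 7.440 + 7.120 + 44.67 years.

Δt = 59.2 years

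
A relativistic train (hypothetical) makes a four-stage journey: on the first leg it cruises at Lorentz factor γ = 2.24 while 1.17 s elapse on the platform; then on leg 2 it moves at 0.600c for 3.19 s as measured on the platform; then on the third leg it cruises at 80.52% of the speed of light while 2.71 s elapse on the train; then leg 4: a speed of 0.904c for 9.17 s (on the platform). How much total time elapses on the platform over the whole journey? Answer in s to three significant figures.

Leg 1: 1.17 s is already measured on the platform.
Leg 2: 3.19 s is already measured on the platform.
Leg 3: β = 0.8052; γ = 1/√(1 − 0.8052²) = 1/√0.3517 = 1.686; Δt_3 = 1.686 × 2.71 = 4.570 s.
Leg 4: 9.17 s is already measured on the platform.
Total: 1.170 + 3.190 + 4.570 + 9.170 s.

Δt = 18.1 s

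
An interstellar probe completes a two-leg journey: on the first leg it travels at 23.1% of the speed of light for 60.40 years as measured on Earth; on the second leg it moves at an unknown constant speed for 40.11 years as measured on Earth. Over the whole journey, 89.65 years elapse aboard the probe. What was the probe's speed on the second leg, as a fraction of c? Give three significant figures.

β = 0.638

Leg 1: β = 0.231; γ = 1/√(1 − 0.231²) = 1/√0.9466 = 1.028; τ_1 = 60.40/1.028 = 58.77 years.
Leg 2: speed unknown; τ_2 = 40.11/γ_2.
Total proper time: 58.77 + τ_2 = 89.65, so τ_2 = 89.65 − 58.77 = 30.88 years.
γ_2 = 40.11/30.88 = 1.299; β = √(1 − 1/γ²) = √0.4071.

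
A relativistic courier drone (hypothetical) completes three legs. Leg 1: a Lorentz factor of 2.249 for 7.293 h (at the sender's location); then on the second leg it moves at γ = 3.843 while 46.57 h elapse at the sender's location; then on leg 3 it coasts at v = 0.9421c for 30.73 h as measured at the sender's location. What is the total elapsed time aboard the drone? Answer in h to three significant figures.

τ = 25.7 h

Leg 1: γ = 2.249; τ_1 = 7.293/2.249 = 3.243 h.
Leg 2: γ = 3.843; τ_2 = 46.57/3.843 = 12.12 h.
Leg 3: γ = 1/√(1 − 0.9421²) = 1/√0.1124 = 2.982; τ_3 = 30.73/2.982 = 10.30 h.
Total: 3.243 + 12.12 + 10.30 h.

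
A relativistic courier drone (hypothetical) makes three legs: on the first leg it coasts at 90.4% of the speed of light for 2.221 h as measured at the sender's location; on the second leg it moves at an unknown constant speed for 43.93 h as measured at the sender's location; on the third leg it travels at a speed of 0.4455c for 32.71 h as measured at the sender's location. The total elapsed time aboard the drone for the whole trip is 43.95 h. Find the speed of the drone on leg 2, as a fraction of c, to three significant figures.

β = 0.950

Leg 1: β = 0.904; γ = 1/√(1 − 0.904²) = 1/√0.1828 = 2.339; τ_1 = 2.221/2.339 = 0.9495 h.
Leg 2: speed unknown; τ_2 = 43.93/γ_2.
Leg 3: γ = 1/√(1 − 0.4455²) = 1/√0.8015 = 1.117; τ_3 = 32.71/1.117 = 29.28 h.
Total proper time: 0.9495 + τ_2 + 29.28 = 43.95, so τ_2 = 43.95 − 30.23 = 13.72 h.
γ_2 = 43.93/13.72 = 3.203; β = √(1 − 1/γ²) = √0.9025.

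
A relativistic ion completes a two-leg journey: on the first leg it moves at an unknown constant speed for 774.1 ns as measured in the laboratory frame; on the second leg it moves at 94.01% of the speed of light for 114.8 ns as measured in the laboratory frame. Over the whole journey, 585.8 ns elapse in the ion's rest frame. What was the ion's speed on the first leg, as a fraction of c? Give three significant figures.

β = 0.708

Leg 1: speed unknown; τ_1 = 774.1/γ_1.
Leg 2: β = 0.9401; γ = 1/√(1 − 0.9401²) = 1/√0.1162 = 2.933; τ_2 = 114.8/2.933 = 39.14 ns.
Total proper time: τ_1 + 39.14 = 585.8, so τ_1 = 585.8 − 39.14 = 546.7 ns.
γ_1 = 774.1/546.7 = 1.416; β = √(1 − 1/γ²) = √0.5013.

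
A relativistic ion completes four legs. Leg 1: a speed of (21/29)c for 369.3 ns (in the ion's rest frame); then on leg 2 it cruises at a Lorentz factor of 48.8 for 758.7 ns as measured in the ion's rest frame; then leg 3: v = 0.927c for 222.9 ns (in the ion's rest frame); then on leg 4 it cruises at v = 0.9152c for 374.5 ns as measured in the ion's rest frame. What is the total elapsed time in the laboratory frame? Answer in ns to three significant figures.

Leg 1: γ = 1/√(1 − (21/29)²) = 29/20 = 1.450; Δt_1 = 1.450 × 369.3 = 535.5 ns.
Leg 2: γ = 48.8; Δt_2 = 48.80 × 758.7 = 3.702×10⁴ ns.
Leg 3: γ = 1/√(1 − 0.927²) = 1/√0.1407 = 2.666; Δt_3 = 2.666 × 222.9 = 594.3 ns.
Leg 4: γ = 1/√(1 − 0.9152²) = 1/√0.1624 = 2.481; Δt_4 = 2.481 × 374.5 = 929.3 ns.
Total: 535.5 + 3.702×10⁴ + 594.3 + 929.3 ns.

Δt = 3.91×10⁴ ns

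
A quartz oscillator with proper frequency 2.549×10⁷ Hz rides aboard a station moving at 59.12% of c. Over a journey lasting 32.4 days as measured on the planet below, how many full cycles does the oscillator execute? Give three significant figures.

N = 5.76×10¹³

β = 0.5912; γ = 1/√(1 − 0.5912²) = 1/√0.6505 = 1.240
The oscillator's own cycle count is N = f × τ where τ is the proper time aboard the station. τ = Δt/γ = 32.4/1.240 = 26.13 days = 2.258×10⁶ s.
N = 2.549×10⁷ × 2.258×10⁶ = 5.755×10¹³.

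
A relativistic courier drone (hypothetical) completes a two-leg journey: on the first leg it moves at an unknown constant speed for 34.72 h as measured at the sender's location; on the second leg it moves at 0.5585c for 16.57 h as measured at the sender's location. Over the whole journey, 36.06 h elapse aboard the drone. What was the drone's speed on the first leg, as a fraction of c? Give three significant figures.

β = 0.766

Leg 1: speed unknown; τ_1 = 34.72/γ_1.
Leg 2: γ = 1/√(1 − 0.5585²) = 1/√0.6881 = 1.206; τ_2 = 16.57/1.206 = 13.74 h.
Total proper time: τ_1 + 13.74 = 36.06, so τ_1 = 36.06 − 13.74 = 22.32 h.
γ_1 = 34.72/22.32 = 1.556; β = √(1 − 1/γ²) = √0.5869.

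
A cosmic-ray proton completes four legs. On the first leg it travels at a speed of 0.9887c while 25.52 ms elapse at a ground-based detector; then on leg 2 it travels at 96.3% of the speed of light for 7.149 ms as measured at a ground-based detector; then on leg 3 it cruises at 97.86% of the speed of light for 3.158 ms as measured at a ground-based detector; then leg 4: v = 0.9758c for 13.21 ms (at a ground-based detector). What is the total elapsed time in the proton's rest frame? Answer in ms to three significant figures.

Leg 1: γ = 1/√(1 − 0.9887²) = 1/√0.02247 = 6.671; τ_1 = 25.52/6.671 = 3.826 ms.
Leg 2: β = 0.963; γ = 1/√(1 − 0.963²) = 1/√0.07263 = 3.711; τ_2 = 7.149/3.711 = 1.927 ms.
Leg 3: β = 0.9786; γ = 1/√(1 − 0.9786²) = 1/√0.04234 = 4.860; τ_3 = 3.158/4.860 = 0.6498 ms.
Leg 4: γ = 1/√(1 − 0.9758²) = 1/√0.04781 = 4.573; τ_4 = 13.21/4.573 = 2.889 ms.
Total: 3.826 + 1.927 + 0.6498 + 2.889 ms.

τ = 9.29 ms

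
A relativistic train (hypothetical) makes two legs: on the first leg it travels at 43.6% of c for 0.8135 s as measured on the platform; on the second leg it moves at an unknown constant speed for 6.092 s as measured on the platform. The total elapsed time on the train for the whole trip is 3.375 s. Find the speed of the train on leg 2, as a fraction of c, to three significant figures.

Leg 1: β = 0.436; γ = 1/√(1 − 0.436²) = 1/√0.8099 = 1.111; τ_1 = 0.8135/1.111 = 0.7321 s.
Leg 2: speed unknown; τ_2 = 6.092/γ_2.
Total proper time: 0.7321 + τ_2 = 3.375, so τ_2 = 3.375 − 0.7321 = 2.643 s.
γ_2 = 6.092/2.643 = 2.305; β = √(1 − 1/γ²) = √0.8118.

β = 0.901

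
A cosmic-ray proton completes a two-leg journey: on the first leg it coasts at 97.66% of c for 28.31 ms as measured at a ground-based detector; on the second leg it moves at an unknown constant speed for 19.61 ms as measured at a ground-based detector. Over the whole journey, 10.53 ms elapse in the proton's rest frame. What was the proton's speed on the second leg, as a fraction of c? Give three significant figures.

β = 0.974

Leg 1: β = 0.9766; γ = 1/√(1 − 0.9766²) = 1/√0.04625 = 4.650; τ_1 = 28.31/4.650 = 6.088 ms.
Leg 2: speed unknown; τ_2 = 19.61/γ_2.
Total proper time: 6.088 + τ_2 = 10.53, so τ_2 = 10.53 − 6.088 = 4.442 ms.
γ_2 = 19.61/4.442 = 4.415; β = √(1 − 1/γ²) = √0.9487.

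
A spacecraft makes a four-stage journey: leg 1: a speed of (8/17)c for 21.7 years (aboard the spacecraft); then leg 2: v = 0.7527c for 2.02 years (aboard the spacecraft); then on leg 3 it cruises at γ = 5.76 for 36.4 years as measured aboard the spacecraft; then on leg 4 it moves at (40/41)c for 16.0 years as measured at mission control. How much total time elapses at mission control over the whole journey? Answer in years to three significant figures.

Δt = 253 years

Leg 1: γ = 1/√(1 − (8/17)²) = 17/15 ≈ 1.133; Δt_1 = 1.133 × 21.7 = 24.59 years.
Leg 2: γ = 1/√(1 − 0.7527²) = 1/√0.4334 = 1.519; Δt_2 = 1.519 × 2.02 = 3.068 years.
Leg 3: γ = 5.76; Δt_3 = 5.760 × 36.4 = 209.7 years.
Leg 4: 16.0 years is already measured at mission control.
Total: 24.59 + 3.068 + 209.7 + 16.00 years.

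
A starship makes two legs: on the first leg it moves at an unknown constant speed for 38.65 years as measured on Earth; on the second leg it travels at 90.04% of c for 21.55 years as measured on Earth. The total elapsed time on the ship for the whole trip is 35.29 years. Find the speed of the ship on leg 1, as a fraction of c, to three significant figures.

Leg 1: speed unknown; τ_1 = 38.65/γ_1.
Leg 2: β = 0.9004; γ = 1/√(1 − 0.9004²) = 1/√0.1893 = 2.299; τ_2 = 21.55/2.299 = 9.376 years.
Total proper time: τ_1 + 9.376 = 35.29, so τ_1 = 35.29 − 9.376 = 25.91 years.
γ_1 = 38.65/25.91 = 1.491; β = √(1 − 1/γ²) = √0.5504.

β = 0.742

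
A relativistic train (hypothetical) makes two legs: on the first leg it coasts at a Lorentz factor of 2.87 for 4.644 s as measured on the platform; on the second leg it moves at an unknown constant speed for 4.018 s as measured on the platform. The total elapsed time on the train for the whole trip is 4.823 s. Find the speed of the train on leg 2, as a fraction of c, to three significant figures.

Leg 1: γ = 2.87; τ_1 = 4.644/2.870 = 1.618 s.
Leg 2: speed unknown; τ_2 = 4.018/γ_2.
Total proper time: 1.618 + τ_2 = 4.823, so τ_2 = 4.823 − 1.618 = 3.205 s.
γ_2 = 4.018/3.205 = 1.254; β = √(1 − 1/γ²) = √0.3638.

β = 0.603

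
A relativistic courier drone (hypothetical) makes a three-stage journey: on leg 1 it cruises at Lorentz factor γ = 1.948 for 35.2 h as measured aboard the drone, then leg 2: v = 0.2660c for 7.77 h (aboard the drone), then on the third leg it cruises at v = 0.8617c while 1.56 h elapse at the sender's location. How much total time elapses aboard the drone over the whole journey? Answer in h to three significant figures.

Leg 1: 35.2 h is already measured aboard the drone.
Leg 2: 7.77 h is already measured aboard the drone.
Leg 3: γ = 1/√(1 − 0.8617²) = 1/√0.2575 = 1.971; τ_3 = 1.56/1.971 = 0.7916 h.
Total: 35.20 + 7.770 + 0.7916 h.

τ = 43.8 h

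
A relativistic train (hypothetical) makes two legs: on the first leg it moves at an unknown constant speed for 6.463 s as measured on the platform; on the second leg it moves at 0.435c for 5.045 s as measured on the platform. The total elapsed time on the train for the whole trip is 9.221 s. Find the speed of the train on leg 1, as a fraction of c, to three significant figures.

Leg 1: speed unknown; τ_1 = 6.463/γ_1.
Leg 2: γ = 1/√(1 − 0.435²) = 1/√0.8108 = 1.111; τ_2 = 5.045/1.111 = 4.543 s.
Total proper time: τ_1 + 4.543 = 9.221, so τ_1 = 9.221 − 4.543 = 4.678 s.
γ_1 = 6.463/4.678 = 1.381; β = √(1 − 1/γ²) = √0.4760.

β = 0.690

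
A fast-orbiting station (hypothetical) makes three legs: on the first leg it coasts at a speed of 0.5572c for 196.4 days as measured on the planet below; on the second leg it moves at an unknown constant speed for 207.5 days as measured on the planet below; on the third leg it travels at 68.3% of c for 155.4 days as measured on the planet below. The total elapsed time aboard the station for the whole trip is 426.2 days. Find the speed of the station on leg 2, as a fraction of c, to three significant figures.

Leg 1: γ = 1/√(1 − 0.5572²) = 1/√0.6895 = 1.204; τ_1 = 196.4/1.204 = 163.1 days.
Leg 2: speed unknown; τ_2 = 207.5/γ_2.
Leg 3: β = 0.683; γ = 1/√(1 − 0.683²) = 1/√0.5335 = 1.369; τ_3 = 155.4/1.369 = 113.5 days.
Total proper time: 163.1 + τ_2 + 113.5 = 426.2, so τ_2 = 426.2 − 276.6 = 149.6 days.
γ_2 = 207.5/149.6 = 1.387; β = √(1 − 1/γ²) = √0.4802.

β = 0.693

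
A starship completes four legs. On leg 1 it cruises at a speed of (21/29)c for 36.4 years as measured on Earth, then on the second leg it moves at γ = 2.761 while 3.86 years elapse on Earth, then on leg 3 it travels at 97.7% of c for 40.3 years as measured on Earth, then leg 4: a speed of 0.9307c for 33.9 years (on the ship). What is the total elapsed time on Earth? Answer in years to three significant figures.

Δt = 173 years

Leg 1: 36.4 years is already measured on Earth.
Leg 2: 3.86 years is already measured on Earth.
Leg 3: 40.3 years is already measured on Earth.
Leg 4: γ = 1/√(1 − 0.9307²) = 1/√0.1338 = 2.734; Δt_4 = 2.734 × 33.9 = 92.68 years.
Total: 36.40 + 3.860 + 40.30 + 92.68 years.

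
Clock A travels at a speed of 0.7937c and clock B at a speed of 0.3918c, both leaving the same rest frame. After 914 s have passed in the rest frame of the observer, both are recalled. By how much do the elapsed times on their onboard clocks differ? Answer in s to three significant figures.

A: γ = 1/√(1 − 0.7937²) = 1/√0.3700 = 1.644; τ_A = 914/1.644 = 556.0 s.
B: γ = 1/√(1 − 0.3918²) = 1/√0.8465 = 1.087; τ_B = 914/1.087 = 840.9 s.

|τ_A − τ_B| = 285 s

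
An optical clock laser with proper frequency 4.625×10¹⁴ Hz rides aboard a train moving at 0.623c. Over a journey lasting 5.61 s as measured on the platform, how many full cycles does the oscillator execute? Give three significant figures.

N = 2.03×10¹⁵

γ = 1/√(1 − 0.623²) = 1/√0.6119 = 1.278
The oscillator's own cycle count is N = f × τ where τ is the proper time on the train. τ = Δt/γ = 5.61/1.278 = 4.388 s = 4.388×10⁰ s.
N = 4.625×10¹⁴ × 4.388×10⁰ = 2.030×10¹⁵.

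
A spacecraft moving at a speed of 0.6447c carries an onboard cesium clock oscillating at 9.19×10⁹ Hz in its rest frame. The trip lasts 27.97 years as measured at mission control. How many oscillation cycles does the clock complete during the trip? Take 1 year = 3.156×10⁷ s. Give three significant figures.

γ = 1/√(1 − 0.6447²) = 1/√0.5844 = 1.308
The oscillator's own cycle count is N = f × τ where τ is the proper time aboard the spacecraft. τ = Δt/γ = 27.97/1.308 = 21.38 years = 6.748×10⁸ s.
N = 9.19×10⁹ × 6.748×10⁸ = 6.201×10¹⁸.

N = 6.20×10¹⁸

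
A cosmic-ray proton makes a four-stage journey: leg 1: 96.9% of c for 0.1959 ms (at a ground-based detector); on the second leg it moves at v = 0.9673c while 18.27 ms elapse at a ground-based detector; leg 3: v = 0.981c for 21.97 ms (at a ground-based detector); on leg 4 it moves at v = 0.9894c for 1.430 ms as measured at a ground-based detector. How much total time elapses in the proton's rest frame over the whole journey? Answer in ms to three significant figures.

Leg 1: β = 0.969; γ = 1/√(1 − 0.969²) = 1/√0.06104 = 4.048; τ_1 = 0.1959/4.048 = 0.04840 ms.
Leg 2: γ = 1/√(1 − 0.9673²) = 1/√0.06433 = 3.943; τ_2 = 18.27/3.943 = 4.634 ms.
Leg 3: γ = 1/√(1 − 0.981²) = 1/√0.03764 = 5.154; τ_3 = 21.97/5.154 = 4.262 ms.
Leg 4: γ = 1/√(1 − 0.9894²) = 1/√0.02109 = 6.886; τ_4 = 1.430/6.886 = 0.2077 ms.
Total: 0.04840 + 4.634 + 4.262 + 0.2077 ms.

τ = 9.15 ms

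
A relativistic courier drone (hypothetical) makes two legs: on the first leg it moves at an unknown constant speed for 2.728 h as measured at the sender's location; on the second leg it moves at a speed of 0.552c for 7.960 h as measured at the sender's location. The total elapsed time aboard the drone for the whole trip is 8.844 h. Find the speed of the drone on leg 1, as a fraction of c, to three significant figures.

Leg 1: speed unknown; τ_1 = 2.728/γ_1.
Leg 2: γ = 1/√(1 − 0.552²) = 1/√0.6953 = 1.199; τ_2 = 7.960/1.199 = 6.637 h.
Total proper time: τ_1 + 6.637 = 8.844, so τ_1 = 8.844 − 6.637 = 2.207 h.
γ_1 = 2.728/2.207 = 1.236; β = √(1 − 1/γ²) = √0.3457.

β = 0.588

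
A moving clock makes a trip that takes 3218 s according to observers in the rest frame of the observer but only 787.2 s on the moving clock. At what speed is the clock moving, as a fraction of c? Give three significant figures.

v = 0.970c

The proper time is measured on the moving clock (both events occur at the clock's location); Δt is measured in the rest frame of the observer. γ = Δt/τ = 3218/787.2 = 4.088.
β = √(1 − 1/γ²) = √(1 − 0.05984) = √0.9402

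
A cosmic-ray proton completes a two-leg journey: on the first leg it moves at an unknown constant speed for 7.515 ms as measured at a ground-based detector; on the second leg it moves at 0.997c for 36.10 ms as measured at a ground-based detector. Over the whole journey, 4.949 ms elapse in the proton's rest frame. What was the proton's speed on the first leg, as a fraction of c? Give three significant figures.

Leg 1: speed unknown; τ_1 = 7.515/γ_1.
Leg 2: γ = 1/√(1 − 0.997²) = 1/√0.005991 = 12.92; τ_2 = 36.10/12.92 = 2.794 ms.
Total proper time: τ_1 + 2.794 = 4.949, so τ_1 = 4.949 − 2.794 = 2.155 ms.
γ_1 = 7.515/2.155 = 3.488; β = √(1 − 1/γ²) = √0.9178.

β = 0.958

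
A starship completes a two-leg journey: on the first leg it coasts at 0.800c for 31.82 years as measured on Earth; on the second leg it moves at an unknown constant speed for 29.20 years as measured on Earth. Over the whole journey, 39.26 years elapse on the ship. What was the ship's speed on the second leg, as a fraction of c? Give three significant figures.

Leg 1: γ = 1/√(1 − 0.800²) = 5/3 ≈ 1.667; τ_1 = 31.82/1.667 = 19.09 years.
Leg 2: speed unknown; τ_2 = 29.20/γ_2.
Total proper time: 19.09 + τ_2 = 39.26, so τ_2 = 39.26 − 19.09 = 20.17 years.
γ_2 = 29.20/20.17 = 1.448; β = √(1 − 1/γ²) = √0.5230.

β = 0.723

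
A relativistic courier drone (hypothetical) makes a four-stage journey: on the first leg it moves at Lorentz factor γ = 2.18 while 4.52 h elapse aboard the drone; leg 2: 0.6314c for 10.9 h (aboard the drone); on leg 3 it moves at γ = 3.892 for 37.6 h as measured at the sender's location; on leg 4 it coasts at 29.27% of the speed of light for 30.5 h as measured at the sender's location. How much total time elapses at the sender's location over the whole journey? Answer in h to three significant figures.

Δt = 92.0 h

Leg 1: γ = 2.18; Δt_1 = 2.180 × 4.52 = 9.854 h.
Leg 2: γ = 1/√(1 − 0.6314²) = 1/√0.6013 = 1.290; Δt_2 = 1.290 × 10.9 = 14.06 h.
Leg 3: 37.6 h is already measured at the sender's location.
Leg 4: 30.5 h is already measured at the sender's location.
Total: 9.854 + 14.06 + 37.60 + 30.50 h.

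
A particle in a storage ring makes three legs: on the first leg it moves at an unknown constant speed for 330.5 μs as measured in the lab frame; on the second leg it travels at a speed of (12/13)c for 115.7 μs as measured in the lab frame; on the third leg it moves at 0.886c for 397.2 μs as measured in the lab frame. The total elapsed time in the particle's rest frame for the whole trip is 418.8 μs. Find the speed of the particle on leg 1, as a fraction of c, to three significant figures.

Leg 1: speed unknown; τ_1 = 330.5/γ_1.
Leg 2: γ = 1/√(1 − (12/13)²) = 13/5 = 2.600; τ_2 = 115.7/2.600 = 44.50 μs.
Leg 3: γ = 1/√(1 − 0.886²) = 1/√0.2150 = 2.157; τ_3 = 397.2/2.157 = 184.2 μs.
Total proper time: τ_1 + 44.50 + 184.2 = 418.8, so τ_1 = 418.8 − 228.7 = 190.1 μs.
γ_1 = 330.5/190.1 = 1.738; β = √(1 − 1/γ²) = √0.6691.

β = 0.818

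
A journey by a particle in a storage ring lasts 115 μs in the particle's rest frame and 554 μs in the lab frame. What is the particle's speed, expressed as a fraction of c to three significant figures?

The proper time is measured in the particle's rest frame (both events occur at the particle's location); Δt is measured in the lab frame. γ = Δt/τ = 554/115 = 4.817.
β = √(1 − 1/γ²) = √(1 − 0.04309) = √0.9569

β = 0.978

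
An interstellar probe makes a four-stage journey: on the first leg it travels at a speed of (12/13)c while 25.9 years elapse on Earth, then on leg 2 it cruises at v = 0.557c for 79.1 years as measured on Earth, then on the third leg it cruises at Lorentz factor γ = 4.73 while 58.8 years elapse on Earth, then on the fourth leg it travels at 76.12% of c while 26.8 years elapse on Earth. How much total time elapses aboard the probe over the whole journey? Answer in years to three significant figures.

Leg 1: γ = 1/√(1 − (12/13)²) = 13/5 = 2.600; τ_1 = 25.9/2.600 = 9.962 years.
Leg 2: γ = 1/√(1 − 0.557²) = 1/√0.6898 = 1.204; τ_2 = 79.1/1.204 = 65.69 years.
Leg 3: γ = 4.73; τ_3 = 58.8/4.730 = 12.43 years.
Leg 4: β = 0.7612; γ = 1/√(1 − 0.7612²) = 1/√0.4206 = 1.542; τ_4 = 26.8/1.542 = 17.38 years.
Total: 9.962 + 65.69 + 12.43 + 17.38 years.

τ = 105 years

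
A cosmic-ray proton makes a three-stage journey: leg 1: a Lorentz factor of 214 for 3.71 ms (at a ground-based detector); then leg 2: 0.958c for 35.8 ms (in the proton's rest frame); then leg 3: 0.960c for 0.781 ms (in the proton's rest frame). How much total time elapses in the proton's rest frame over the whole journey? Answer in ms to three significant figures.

Leg 1: γ = 214; τ_1 = 3.71/214.0 = 0.01734 ms.
Leg 2: 35.8 ms is already measured in the proton's rest frame.
Leg 3: 0.781 ms is already measured in the proton's rest frame.
Total: 0.01734 + 35.80 + 0.7810 ms.

τ = 36.6 ms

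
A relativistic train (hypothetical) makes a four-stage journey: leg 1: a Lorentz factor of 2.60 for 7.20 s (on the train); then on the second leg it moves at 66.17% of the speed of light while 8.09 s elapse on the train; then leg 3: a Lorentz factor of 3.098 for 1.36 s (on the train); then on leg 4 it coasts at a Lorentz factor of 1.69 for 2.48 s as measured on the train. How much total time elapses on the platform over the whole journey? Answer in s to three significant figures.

Δt = 37.9 s

Leg 1: γ = 2.60; Δt_1 = 2.600 × 7.20 = 18.72 s.
Leg 2: β = 0.6617; γ = 1/√(1 − 0.6617²) = 1/√0.5622 = 1.334; Δt_2 = 1.334 × 8.09 = 10.79 s.
Leg 3: γ = 3.098; Δt_3 = 3.098 × 1.36 = 4.213 s.
Leg 4: γ = 1.69; Δt_4 = 1.690 × 2.48 = 4.191 s.
Total: 18.72 + 10.79 + 4.213 + 4.191 s.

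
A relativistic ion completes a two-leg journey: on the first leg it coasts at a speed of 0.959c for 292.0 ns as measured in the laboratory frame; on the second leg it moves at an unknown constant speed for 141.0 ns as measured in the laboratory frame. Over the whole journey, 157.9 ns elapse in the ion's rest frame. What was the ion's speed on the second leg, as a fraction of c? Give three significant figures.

Leg 1: γ = 1/√(1 − 0.959²) = 1/√0.08032 = 3.529; τ_1 = 292.0/3.529 = 82.75 ns.
Leg 2: speed unknown; τ_2 = 141.0/γ_2.
Total proper time: 82.75 + τ_2 = 157.9, so τ_2 = 157.9 − 82.75 = 75.15 ns.
γ_2 = 141.0/75.15 = 1.876; β = √(1 − 1/γ²) = √0.7160.

β = 0.846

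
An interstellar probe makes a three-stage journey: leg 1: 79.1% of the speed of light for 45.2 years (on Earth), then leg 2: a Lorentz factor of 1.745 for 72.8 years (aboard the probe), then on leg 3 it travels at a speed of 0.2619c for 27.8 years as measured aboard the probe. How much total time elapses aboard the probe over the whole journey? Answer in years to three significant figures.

Leg 1: β = 0.791; γ = 1/√(1 − 0.791²) = 1/√0.3743 = 1.634; τ_1 = 45.2/1.634 = 27.65 years.
Leg 2: 72.8 years is already measured aboard the probe.
Leg 3: 27.8 years is already measured aboard the probe.
Total: 27.65 + 72.80 + 27.80 years.

τ = 128 years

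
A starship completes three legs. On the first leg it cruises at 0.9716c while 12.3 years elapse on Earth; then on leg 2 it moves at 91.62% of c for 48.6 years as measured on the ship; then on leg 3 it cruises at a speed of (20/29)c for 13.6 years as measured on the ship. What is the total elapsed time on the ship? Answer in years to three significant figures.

τ = 65.1 years

Leg 1: γ = 1/√(1 − 0.9716²) = 1/√0.05599 = 4.226; τ_1 = 12.3/4.226 = 2.911 years.
Leg 2: 48.6 years is already measured on the ship.
Leg 3: 13.6 years is already measured on the ship.
Total: 2.911 + 48.60 + 13.60 years.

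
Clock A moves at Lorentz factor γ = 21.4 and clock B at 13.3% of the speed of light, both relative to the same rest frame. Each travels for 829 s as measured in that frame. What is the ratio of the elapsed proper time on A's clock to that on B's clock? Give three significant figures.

τ_A/τ_B = 0.0471

A: γ = 21.4. B: β = 0.133; γ = 1/√(1 − 0.133²) = 1/√0.9823 = 1.009.
τ_A/τ_B = γ_B/γ_A = 1.009/21.40 = 0.04715, so τ_A/τ_B = 0.04715.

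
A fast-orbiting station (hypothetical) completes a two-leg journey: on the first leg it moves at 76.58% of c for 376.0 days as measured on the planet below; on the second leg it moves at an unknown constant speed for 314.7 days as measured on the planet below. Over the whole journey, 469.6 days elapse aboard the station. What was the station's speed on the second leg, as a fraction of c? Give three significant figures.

Leg 1: β = 0.7658; γ = 1/√(1 − 0.7658²) = 1/√0.4136 = 1.555; τ_1 = 376.0/1.555 = 241.8 days.
Leg 2: speed unknown; τ_2 = 314.7/γ_2.
Total proper time: 241.8 + τ_2 = 469.6, so τ_2 = 469.6 − 241.8 = 227.8 days.
γ_2 = 314.7/227.8 = 1.381; β = √(1 − 1/γ²) = √0.4760.

β = 0.690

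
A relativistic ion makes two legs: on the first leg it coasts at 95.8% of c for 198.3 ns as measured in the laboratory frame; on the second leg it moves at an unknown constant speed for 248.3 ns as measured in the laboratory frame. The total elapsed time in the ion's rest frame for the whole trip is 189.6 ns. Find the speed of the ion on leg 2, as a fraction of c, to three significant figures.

Leg 1: β = 0.958; γ = 1/√(1 − 0.958²) = 1/√0.08224 = 3.487; τ_1 = 198.3/3.487 = 56.87 ns.
Leg 2: speed unknown; τ_2 = 248.3/γ_2.
Total proper time: 56.87 + τ_2 = 189.6, so τ_2 = 189.6 − 56.87 = 132.7 ns.
γ_2 = 248.3/132.7 = 1.871; β = √(1 − 1/γ²) = √0.7142.

β = 0.845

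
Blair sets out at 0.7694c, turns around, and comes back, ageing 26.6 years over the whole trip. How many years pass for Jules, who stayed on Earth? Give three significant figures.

Δt = 41.6 years

γ = 1/√(1 − 0.7694²) = 1/√0.4080 = 1.566
Earth-frame duration is the dilated interval: Δt = γτ = 1.566 × 26.6 years.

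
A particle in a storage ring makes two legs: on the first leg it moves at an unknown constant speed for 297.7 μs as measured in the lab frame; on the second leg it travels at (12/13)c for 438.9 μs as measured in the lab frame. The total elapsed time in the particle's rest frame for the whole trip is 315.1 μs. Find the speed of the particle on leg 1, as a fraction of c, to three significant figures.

Leg 1: speed unknown; τ_1 = 297.7/γ_1.
Leg 2: γ = 1/√(1 − (12/13)²) = 13/5 = 2.600; τ_2 = 438.9/2.600 = 168.8 μs.
Total proper time: τ_1 + 168.8 = 315.1, so τ_1 = 315.1 − 168.8 = 146.3 μs.
γ_1 = 297.7/146.3 = 2.035; β = √(1 − 1/γ²) = √0.7585.

β = 0.871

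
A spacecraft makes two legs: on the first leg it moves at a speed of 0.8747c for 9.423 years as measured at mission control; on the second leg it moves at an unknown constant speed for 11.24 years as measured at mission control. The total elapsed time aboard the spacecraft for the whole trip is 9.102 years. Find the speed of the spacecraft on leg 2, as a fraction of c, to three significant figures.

Leg 1: γ = 1/√(1 − 0.8747²) = 1/√0.2349 = 2.063; τ_1 = 9.423/2.063 = 4.567 years.
Leg 2: speed unknown; τ_2 = 11.24/γ_2.
Total proper time: 4.567 + τ_2 = 9.102, so τ_2 = 9.102 − 4.567 = 4.535 years.
γ_2 = 11.24/4.535 = 2.478; β = √(1 − 1/γ²) = √0.8372.

β = 0.915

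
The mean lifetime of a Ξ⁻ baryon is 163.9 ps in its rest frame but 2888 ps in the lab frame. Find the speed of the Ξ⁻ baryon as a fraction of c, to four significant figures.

β = 0.9984

γ = Δt/τ₀ = 2888/163.9 = 17.62
β = √(1 − 1/γ²) = √(1 − 0.003221) = √0.9968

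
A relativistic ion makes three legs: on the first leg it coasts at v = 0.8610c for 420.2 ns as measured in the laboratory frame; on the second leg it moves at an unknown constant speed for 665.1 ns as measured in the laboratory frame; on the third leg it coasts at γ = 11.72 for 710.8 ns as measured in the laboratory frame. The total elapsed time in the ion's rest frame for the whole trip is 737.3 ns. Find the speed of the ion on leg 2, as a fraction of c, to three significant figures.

β = 0.718

Leg 1: γ = 1/√(1 − 0.8610²) = 1/√0.2587 = 1.966; τ_1 = 420.2/1.966 = 213.7 ns.
Leg 2: speed unknown; τ_2 = 665.1/γ_2.
Leg 3: γ = 11.72; τ_3 = 710.8/11.72 = 60.65 ns.
Total proper time: 213.7 + τ_2 + 60.65 = 737.3, so τ_2 = 737.3 − 274.4 = 462.9 ns.
γ_2 = 665.1/462.9 = 1.437; β = √(1 − 1/γ²) = √0.5155.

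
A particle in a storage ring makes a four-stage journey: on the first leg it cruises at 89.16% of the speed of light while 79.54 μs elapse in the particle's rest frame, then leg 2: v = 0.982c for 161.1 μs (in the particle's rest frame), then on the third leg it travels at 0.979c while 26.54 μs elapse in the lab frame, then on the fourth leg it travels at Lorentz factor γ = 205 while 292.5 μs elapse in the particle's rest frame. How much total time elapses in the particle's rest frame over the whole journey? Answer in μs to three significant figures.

τ = 539 μs

Leg 1: 79.54 μs is already measured in the particle's rest frame.
Leg 2: 161.1 μs is already measured in the particle's rest frame.
Leg 3: γ = 1/√(1 − 0.979²) = 1/√0.04156 = 4.905; τ_3 = 26.54/4.905 = 5.410 μs.
Leg 4: 292.5 μs is already measured in the particle's rest frame.
Total: 79.54 + 161.1 + 5.410 + 292.5 μs.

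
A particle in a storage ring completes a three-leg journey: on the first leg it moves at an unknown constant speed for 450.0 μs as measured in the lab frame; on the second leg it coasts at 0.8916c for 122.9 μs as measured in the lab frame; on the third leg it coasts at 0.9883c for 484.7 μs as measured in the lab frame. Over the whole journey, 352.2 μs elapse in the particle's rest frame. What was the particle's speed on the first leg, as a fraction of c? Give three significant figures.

Leg 1: speed unknown; τ_1 = 450.0/γ_1.
Leg 2: γ = 1/√(1 − 0.8916²) = 1/√0.2050 = 2.208; τ_2 = 122.9/2.208 = 55.65 μs.
Leg 3: γ = 1/√(1 − 0.9883²) = 1/√0.02326 = 6.556; τ_3 = 484.7/6.556 = 73.93 μs.
Total proper time: τ_1 + 55.65 + 73.93 = 352.2, so τ_1 = 352.2 − 129.6 = 222.6 μs.
γ_1 = 450.0/222.6 = 2.021; β = √(1 − 1/γ²) = √0.7553.

β = 0.869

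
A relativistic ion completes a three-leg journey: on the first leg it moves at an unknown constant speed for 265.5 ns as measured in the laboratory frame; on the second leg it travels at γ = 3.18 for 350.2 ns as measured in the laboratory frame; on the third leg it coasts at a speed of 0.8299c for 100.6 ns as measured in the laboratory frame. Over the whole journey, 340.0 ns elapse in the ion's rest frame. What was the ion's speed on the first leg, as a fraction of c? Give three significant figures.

Leg 1: speed unknown; τ_1 = 265.5/γ_1.
Leg 2: γ = 3.18; τ_2 = 350.2/3.180 = 110.1 ns.
Leg 3: γ = 1/√(1 − 0.8299²) = 1/√0.3113 = 1.792; τ_3 = 100.6/1.792 = 56.13 ns.
Total proper time: τ_1 + 110.1 + 56.13 = 340.0, so τ_1 = 340.0 − 166.3 = 173.7 ns.
γ_1 = 265.5/173.7 = 1.528; β = √(1 − 1/γ²) = √0.5717.

β = 0.756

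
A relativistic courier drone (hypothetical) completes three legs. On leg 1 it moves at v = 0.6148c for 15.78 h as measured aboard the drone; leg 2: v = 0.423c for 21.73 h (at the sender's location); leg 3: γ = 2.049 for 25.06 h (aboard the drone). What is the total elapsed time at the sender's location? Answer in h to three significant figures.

Δt = 93.1 h

Leg 1: γ = 1/√(1 − 0.6148²) = 1/√0.6220 = 1.268; Δt_1 = 1.268 × 15.78 = 20.01 h.
Leg 2: 21.73 h is already measured at the sender's location.
Leg 3: γ = 2.049; Δt_3 = 2.049 × 25.06 = 51.35 h.
Total: 20.01 + 21.73 + 51.35 h.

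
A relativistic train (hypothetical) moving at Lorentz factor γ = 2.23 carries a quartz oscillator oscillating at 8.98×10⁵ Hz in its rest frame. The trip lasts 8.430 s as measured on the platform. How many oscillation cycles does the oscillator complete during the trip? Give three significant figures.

N = 3.39×10⁶

γ = 2.23
The oscillator's own cycle count is N = f × τ where τ is the proper time on the train. τ = Δt/γ = 8.430/2.230 = 3.780 s = 3.780×10⁰ s.
N = 8.98×10⁵ × 3.780×10⁰ = 3.395×10⁶.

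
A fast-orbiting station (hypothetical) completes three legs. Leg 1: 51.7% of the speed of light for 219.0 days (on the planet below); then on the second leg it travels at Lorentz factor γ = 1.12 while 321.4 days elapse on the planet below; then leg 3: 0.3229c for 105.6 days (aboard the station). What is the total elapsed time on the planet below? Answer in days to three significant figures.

Δt = 652 days

Leg 1: 219.0 days is already measured on the planet below.
Leg 2: 321.4 days is already measured on the planet below.
Leg 3: γ = 1/√(1 − 0.3229²) = 1/√0.8957 = 1.057; Δt_3 = 1.057 × 105.6 = 111.6 days.
Total: 219.0 + 321.4 + 111.6 days.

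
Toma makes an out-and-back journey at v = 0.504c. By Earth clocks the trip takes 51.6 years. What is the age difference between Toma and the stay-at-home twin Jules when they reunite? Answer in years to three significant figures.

Δt − τ = 7.03 years

γ = 1/√(1 − 0.504²) = 1/√0.7460 = 1.158
Toma's elapsed proper time: τ = 51.6/1.158 = 44.57 years.
Age gap = Δt − τ = 51.6 − 44.57 years.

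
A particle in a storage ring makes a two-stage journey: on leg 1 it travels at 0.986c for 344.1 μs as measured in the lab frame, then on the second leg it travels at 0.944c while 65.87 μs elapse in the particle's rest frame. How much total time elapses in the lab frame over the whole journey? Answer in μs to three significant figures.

Leg 1: 344.1 μs is already measured in the lab frame.
Leg 2: γ = 1/√(1 − 0.944²) = 1/√0.1089 = 3.031; Δt_2 = 3.031 × 65.87 = 199.6 μs.
Total: 344.1 + 199.6 μs.

Δt = 544 μs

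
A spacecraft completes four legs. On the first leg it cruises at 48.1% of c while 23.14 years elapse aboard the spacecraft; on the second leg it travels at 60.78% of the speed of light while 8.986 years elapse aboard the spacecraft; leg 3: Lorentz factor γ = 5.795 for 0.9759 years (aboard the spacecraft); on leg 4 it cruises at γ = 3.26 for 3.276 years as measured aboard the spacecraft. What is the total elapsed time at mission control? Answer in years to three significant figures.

Leg 1: β = 0.481; γ = 1/√(1 − 0.481²) = 1/√0.7686 = 1.141; Δt_1 = 1.141 × 23.14 = 26.39 years.
Leg 2: β = 0.6078; γ = 1/√(1 − 0.6078²) = 1/√0.6306 = 1.259; Δt_2 = 1.259 × 8.986 = 11.32 years.
Leg 3: γ = 5.795; Δt_3 = 5.795 × 0.9759 = 5.655 years.
Leg 4: γ = 3.26; Δt_4 = 3.260 × 3.276 = 10.68 years.
Total: 26.39 + 11.32 + 5.655 + 10.68 years.

Δt = 54.0 years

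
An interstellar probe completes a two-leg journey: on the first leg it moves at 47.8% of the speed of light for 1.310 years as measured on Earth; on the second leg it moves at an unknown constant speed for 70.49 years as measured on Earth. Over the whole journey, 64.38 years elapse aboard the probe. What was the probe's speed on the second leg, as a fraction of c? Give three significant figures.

β = 0.442

Leg 1: β = 0.478; γ = 1/√(1 − 0.478²) = 1/√0.7715 = 1.138; τ_1 = 1.310/1.138 = 1.151 years.
Leg 2: speed unknown; τ_2 = 70.49/γ_2.
Total proper time: 1.151 + τ_2 = 64.38, so τ_2 = 64.38 − 1.151 = 63.23 years.
γ_2 = 70.49/63.23 = 1.115; β = √(1 − 1/γ²) = √0.1954.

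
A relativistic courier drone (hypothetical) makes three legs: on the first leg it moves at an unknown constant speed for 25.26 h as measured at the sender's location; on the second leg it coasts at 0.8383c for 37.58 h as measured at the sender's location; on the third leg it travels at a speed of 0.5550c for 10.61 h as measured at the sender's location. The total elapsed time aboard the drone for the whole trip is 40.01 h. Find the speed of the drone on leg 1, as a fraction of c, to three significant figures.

β = 0.906

Leg 1: speed unknown; τ_1 = 25.26/γ_1.
Leg 2: γ = 1/√(1 − 0.8383²) = 1/√0.2973 = 1.834; τ_2 = 37.58/1.834 = 20.49 h.
Leg 3: γ = 1/√(1 − 0.5550²) = 1/√0.6920 = 1.202; τ_3 = 10.61/1.202 = 8.826 h.
Total proper time: τ_1 + 20.49 + 8.826 = 40.01, so τ_1 = 40.01 − 29.31 = 10.70 h.
γ_1 = 25.26/10.70 = 2.362; β = √(1 − 1/γ²) = √0.8207.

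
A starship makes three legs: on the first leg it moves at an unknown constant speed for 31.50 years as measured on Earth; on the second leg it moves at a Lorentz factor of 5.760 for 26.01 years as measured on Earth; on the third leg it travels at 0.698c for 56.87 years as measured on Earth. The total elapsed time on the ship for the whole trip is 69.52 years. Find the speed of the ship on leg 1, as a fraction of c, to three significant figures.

β = 0.637

Leg 1: speed unknown; τ_1 = 31.50/γ_1.
Leg 2: γ = 5.760; τ_2 = 26.01/5.760 = 4.516 years.
Leg 3: γ = 1/√(1 − 0.698²) = 1/√0.5128 = 1.396; τ_3 = 56.87/1.396 = 40.72 years.
Total proper time: τ_1 + 4.516 + 40.72 = 69.52, so τ_1 = 69.52 − 45.24 = 24.28 years.
γ_1 = 31.50/24.28 = 1.297; β = √(1 − 1/γ²) = √0.4059.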